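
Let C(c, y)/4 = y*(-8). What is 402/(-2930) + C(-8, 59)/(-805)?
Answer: 520823/235865 ≈ 2.2081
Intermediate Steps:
C(c, y) = -32*y (C(c, y) = 4*(y*(-8)) = 4*(-8*y) = -32*y)
402/(-2930) + C(-8, 59)/(-805) = 402/(-2930) - 32*59/(-805) = 402*(-1/2930) - 1888*(-1/805) = -201/1465 + 1888/805 = 520823/235865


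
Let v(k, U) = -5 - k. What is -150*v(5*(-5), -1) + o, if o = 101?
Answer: -2899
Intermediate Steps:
-150*v(5*(-5), -1) + o = -150*(-5 - 5*(-5)) + 101 = -150*(-5 - 1*(-25)) + 101 = -150*(-5 + 25) + 101 = -150*20 + 101 = -3000 + 101 = -2899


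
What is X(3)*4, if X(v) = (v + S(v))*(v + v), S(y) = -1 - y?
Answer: -24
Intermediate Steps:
X(v) = -2*v (X(v) = (v + (-1 - v))*(v + v) = -2*v)
X(3)*4 = -2*3*4 = -6*4 = -24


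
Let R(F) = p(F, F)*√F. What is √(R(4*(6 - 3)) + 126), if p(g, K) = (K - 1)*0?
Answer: 3*√14 ≈ 11.225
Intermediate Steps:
p(g, K) = 0 (p(g, K) = (-1 + K)*0 = 0)
R(F) = 0 (R(F) = 0*√F = 0)
√(R(4*(6 - 3)) + 126) = √(0 + 126) = √126 = 3*√14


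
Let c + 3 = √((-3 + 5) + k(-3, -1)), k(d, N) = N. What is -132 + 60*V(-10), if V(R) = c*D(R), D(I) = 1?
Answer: -252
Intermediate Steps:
c = -2 (c = -3 + √((-3 + 5) - 1) = -3 + √(2 - 1) = -3 + √1 = -3 + 1 = -2)
V(R) = -2 (V(R) = -2*1 = -2)
-132 + 60*V(-10) = -132 + 60*(-2) = -132 - 120 = -252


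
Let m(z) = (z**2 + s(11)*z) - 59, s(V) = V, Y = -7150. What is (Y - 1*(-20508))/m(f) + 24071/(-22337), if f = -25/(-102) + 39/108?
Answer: -112224048100117/434742417571 ≈ -258.14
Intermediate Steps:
f = 371/612 (f = -25*(-1/102) + 39*(1/108) = 25/102 + 13/36 = 371/612 ≈ 0.60621)
m(z) = -59 + z**2 + 11*z (m(z) = (z**2 + 11*z) - 59 = -59 + z**2 + 11*z)
(Y - 1*(-20508))/m(f) + 24071/(-22337) = (-7150 - 1*(-20508))/(-59 + (371/612)**2 + 11*(371/612)) + 24071/(-22337) = (-7150 + 20508)/(-59 + 137641/374544 + 4081/612) + 24071*(-1/22337) = 13358/(-19462883/374544) - 24071/22337 = 13358*(-374544/19462883) - 24071/22337 = -5003158752/19462883 - 24071/22337 = -112224048100117/434742417571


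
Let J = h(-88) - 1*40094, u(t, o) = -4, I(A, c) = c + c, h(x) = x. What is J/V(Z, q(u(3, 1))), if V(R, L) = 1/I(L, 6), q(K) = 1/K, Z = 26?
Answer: -482184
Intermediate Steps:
I(A, c) = 2*c
J = -40182 (J = -88 - 1*40094 = -88 - 40094 = -40182)
V(R, L) = 1/12 (V(R, L) = 1/(2*6) = 1/12)
J/V(Z, q(u(3, 1))) = -40182/1/12 = -40182*12 = -482184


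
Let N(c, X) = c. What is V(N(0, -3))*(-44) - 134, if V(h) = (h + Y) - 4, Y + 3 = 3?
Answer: 42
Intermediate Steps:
Y = 0 (Y = -3 + 3 = 0)
V(h) = -4 + h (V(h) = (h + 0) - 4 = h - 4 = -4 + h)
V(N(0, -3))*(-44) - 134 = (-4 + 0)*(-44) - 134 = -4*(-44) - 134 = 176 - 134 = 42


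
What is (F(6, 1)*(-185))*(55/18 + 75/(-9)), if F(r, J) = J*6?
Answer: 17575/3 ≈ 5858.3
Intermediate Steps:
F(r, J) = 6*J
(F(6, 1)*(-185))*(55/18 + 75/(-9)) = ((6*1)*(-185))*(55/18 + 75/(-9)) = (6*(-185))*(55*(1/18) + 75*(-1/9)) = -1110*(55/18 - 25/3) = -1110*(-95/18) = 17575/3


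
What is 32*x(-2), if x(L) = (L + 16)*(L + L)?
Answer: -1792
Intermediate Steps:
x(L) = 2*L*(16 + L) (x(L) = (16 + L)*(2*L) = 2*L*(16 + L))
32*x(-2) = 32*(2*(-2)*(16 - 2)) = 32*(2*(-2)*14) = 32*(-56) = -1792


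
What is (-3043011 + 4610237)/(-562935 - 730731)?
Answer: -783613/646833 ≈ -1.2115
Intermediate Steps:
(-3043011 + 4610237)/(-562935 - 730731) = 1567226/(-1293666) = 1567226*(-1/1293666) = -783613/646833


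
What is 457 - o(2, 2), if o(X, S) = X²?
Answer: 453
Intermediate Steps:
457 - o(2, 2) = 457 - 1*2² = 457 - 1*4 = 457 - 4 = 453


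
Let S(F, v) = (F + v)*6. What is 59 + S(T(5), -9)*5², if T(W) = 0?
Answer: -1291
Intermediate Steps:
S(F, v) = 6*F + 6*v
59 + S(T(5), -9)*5² = 59 + (6*0 + 6*(-9))*5² = 59 + (0 - 54)*25 = 59 - 54*25 = 59 - 1350 = -1291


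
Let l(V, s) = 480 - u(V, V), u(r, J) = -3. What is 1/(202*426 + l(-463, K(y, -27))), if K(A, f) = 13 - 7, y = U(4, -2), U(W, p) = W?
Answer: 1/86535 ≈ 1.1556e-5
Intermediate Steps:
y = 4
K(A, f) = 6
l(V, s) = 483 (l(V, s) = 480 - 1*(-3) = 480 + 3 = 483)
1/(202*426 + l(-463, K(y, -27))) = 1/(202*426 + 483) = 1/(86052 + 483) = 1/86535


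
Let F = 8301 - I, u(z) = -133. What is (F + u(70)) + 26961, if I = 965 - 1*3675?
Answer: 37839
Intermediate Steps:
I = -2710 (I = 965 - 3675 = -2710)
F = 11011 (F = 8301 - 1*(-2710) = 8301 + 2710 = 11011)
(F + u(70)) + 26961 = (11011 - 133) + 26961 = 10878 + 26961 = 37839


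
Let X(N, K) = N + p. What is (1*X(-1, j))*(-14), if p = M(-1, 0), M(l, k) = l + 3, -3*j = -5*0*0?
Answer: -14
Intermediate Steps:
j = 0 (j = -(-5*0)*0/3 = -0*0 = -⅓*0 = 0)
M(l, k) = 3 + l
p = 2 (p = 3 - 1 = 2)
X(N, K) = 2 + N (X(N, K) = N + 2 = 2 + N)
(1*X(-1, j))*(-14) = (1*(2 - 1))*(-14) = (1*1)*(-14) = 1*(-14) = -14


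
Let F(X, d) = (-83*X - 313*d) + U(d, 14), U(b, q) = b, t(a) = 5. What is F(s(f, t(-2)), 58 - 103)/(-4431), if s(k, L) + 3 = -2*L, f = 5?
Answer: -15119/4431 ≈ -3.4121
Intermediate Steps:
s(k, L) = -3 - 2*L
F(X, d) = -312*d - 83*X (F(X, d) = (-83*X - 313*d) + d = (-313*d - 83*X) + d = -312*d - 83*X)
F(s(f, t(-2)), 58 - 103)/(-4431) = (-312*(58 - 103) - 83*(-3 - 2*5))/(-4431) = (-312*(-45) - 83*(-3 - 10))*(-1/4431) = (14040 - 83*(-13))*(-1/4431) = (14040 + 1079)*(-1/4431) = 15119*(-1/4431) = -15119/4431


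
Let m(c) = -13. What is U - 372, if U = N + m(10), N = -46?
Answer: -431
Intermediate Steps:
U = -59 (U = -46 - 13 = -59)
U - 372 = -59 - 372 = -431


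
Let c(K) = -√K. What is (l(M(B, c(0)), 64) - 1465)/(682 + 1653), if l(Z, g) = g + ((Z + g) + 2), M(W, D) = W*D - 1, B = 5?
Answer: -1336/2335 ≈ -0.57216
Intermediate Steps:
M(W, D) = -1 + D*W (M(W, D) = D*W - 1 = -1 + D*W)
l(Z, g) = 2 + Z + 2*g (l(Z, g) = g + (2 + Z + g) = 2 + Z + 2*g)
(l(M(B, c(0)), 64) - 1465)/(682 + 1653) = ((2 + (-1 - √0*5) + 2*64) - 1465)/(682 + 1653) = ((2 + (-1 - 1*0*5) + 128) - 1465)/2335 = ((2 + (-1 + 0*5) + 128) - 1465)*(1/2335) = ((2 + (-1 + 0) + 128) - 1465)*(1/2335) = ((2 - 1 + 128) - 1465)*(1/2335) = (129 - 1465)*(1/2335) = -1336*1/2335 = -1336/2335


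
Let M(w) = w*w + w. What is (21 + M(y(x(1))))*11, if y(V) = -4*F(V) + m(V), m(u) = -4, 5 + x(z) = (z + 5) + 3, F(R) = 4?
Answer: 4411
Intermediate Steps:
x(z) = 3 + z (x(z) = -5 + ((z + 5) + 3) = -5 + ((5 + z) + 3) = -5 + (8 + z) = 3 + z)
y(V) = -20 (y(V) = -4*4 - 4 = -16 - 4 = -20)
M(w) = w + w**2 (M(w) = w**2 + w = w + w**2)
(21 + M(y(x(1))))*11 = (21 - 20*(1 - 20))*11 = (21 - 20*(-19))*11 = (21 + 380)*11 = 401*11 = 4411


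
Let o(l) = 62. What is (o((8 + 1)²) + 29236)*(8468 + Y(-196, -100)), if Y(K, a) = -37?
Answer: 247011438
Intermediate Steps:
(o((8 + 1)²) + 29236)*(8468 + Y(-196, -100)) = (62 + 29236)*(8468 - 37) = 29298*8431 = 247011438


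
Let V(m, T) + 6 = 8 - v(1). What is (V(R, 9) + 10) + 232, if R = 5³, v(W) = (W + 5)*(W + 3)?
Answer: 220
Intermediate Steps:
v(W) = (3 + W)*(5 + W) (v(W) = (5 + W)*(3 + W) = (3 + W)*(5 + W))
R = 125
V(m, T) = -22 (V(m, T) = -6 + (8 - (15 + 1² + 8*1)) = -6 + (8 - (15 + 1 + 8)) = -6 + (8 - 1*24) = -6 + (8 - 24) = -6 - 16 = -22)
(V(R, 9) + 10) + 232 = (-22 + 10) + 232 = -12 + 232 = 220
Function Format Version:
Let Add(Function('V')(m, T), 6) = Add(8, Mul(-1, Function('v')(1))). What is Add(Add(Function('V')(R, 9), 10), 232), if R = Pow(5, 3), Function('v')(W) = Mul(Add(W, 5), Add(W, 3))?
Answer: 220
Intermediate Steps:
Function('v')(W) = Mul(Add(3, W), Add(5, W)) (Function('v')(W) = Mul(Add(5, W), Add(3, W)) = Mul(Add(3, W), Add(5, W)))
R = 125
Function('V')(m, T) = -22 (Function('V')(m, T) = Add(-6, Add(8, Mul(-1, Add(15, Pow(1, 2), Mul(8, 1))))) = Add(-6, Add(8, Mul(-1, Add(15, 1, 8)))) = Add(-6, Add(8, Mul(-1, 24))) = Add(-6, Add(8, -24)) = Add(-6, -16) = -22)
Add(Add(Function('V')(R, 9), 10), 232) = Add(Add(-22, 10), 232) = Add(-12, 232) = 220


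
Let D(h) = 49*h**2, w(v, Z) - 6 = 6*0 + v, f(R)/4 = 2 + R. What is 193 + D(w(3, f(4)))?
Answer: 4162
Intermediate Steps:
f(R) = 8 + 4*R (f(R) = 4*(2 + R) = 8 + 4*R)
w(v, Z) = 6 + v (w(v, Z) = 6 + (6*0 + v) = 6 + (0 + v) = 6 + v)
193 + D(w(3, f(4))) = 193 + 49*(6 + 3)**2 = 193 + 49*9**2 = 193 + 49*81 = 193 + 3969 = 4162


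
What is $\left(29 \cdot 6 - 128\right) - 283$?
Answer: $-237$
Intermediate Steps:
$\left(29 \cdot 6 - 128\right) - 283 = \left(174 - 128\right) - 283 = 46 - 283 = -237$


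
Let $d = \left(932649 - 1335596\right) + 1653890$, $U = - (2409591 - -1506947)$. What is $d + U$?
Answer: $-2665595$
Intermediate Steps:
$U = -3916538$ ($U = - (2409591 + 1506947) = \left(-1\right) 3916538 = -3916538$)
$d = 1250943$ ($d = -402947 + 1653890 = 1250943$)
$d + U = 1250943 - 3916538 = -2665595$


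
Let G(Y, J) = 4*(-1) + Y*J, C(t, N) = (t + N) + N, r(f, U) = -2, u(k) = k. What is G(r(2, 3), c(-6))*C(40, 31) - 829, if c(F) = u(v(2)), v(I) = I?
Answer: -1645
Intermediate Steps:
C(t, N) = t + 2*N (C(t, N) = (N + t) + N = t + 2*N)
c(F) = 2
G(Y, J) = -4 + J*Y
G(r(2, 3), c(-6))*C(40, 31) - 829 = (-4 + 2*(-2))*(40 + 2*31) - 829 = (-4 - 4)*(40 + 62) - 829 = -8*102 - 829 = -816 - 829 = -1645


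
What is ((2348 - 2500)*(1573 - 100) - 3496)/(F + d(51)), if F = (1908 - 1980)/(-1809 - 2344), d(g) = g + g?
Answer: -472179488/211839 ≈ -2229.0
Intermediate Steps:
d(g) = 2*g
F = 72/4153 (F = -72/(-4153) = -72*(-1/4153) = 72/4153 ≈ 0.017337)
((2348 - 2500)*(1573 - 100) - 3496)/(F + d(51)) = ((2348 - 2500)*(1573 - 100) - 3496)/(72/4153 + 2*51) = (-152*1473 - 3496)/(72/4153 + 102) = (-223896 - 3496)/(423678/4153) = -227392*4153/423678 = -472179488/211839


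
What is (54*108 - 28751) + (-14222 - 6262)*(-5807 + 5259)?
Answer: 11202313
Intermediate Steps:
(54*108 - 28751) + (-14222 - 6262)*(-5807 + 5259) = (5832 - 28751) - 20484*(-548) = -22919 + 11225232 = 11202313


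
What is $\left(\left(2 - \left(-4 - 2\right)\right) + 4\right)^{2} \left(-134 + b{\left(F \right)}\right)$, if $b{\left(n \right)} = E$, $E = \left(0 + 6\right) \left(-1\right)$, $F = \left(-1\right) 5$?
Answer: $-20160$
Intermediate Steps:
$F = -5$
$E = -6$ ($E = 6 \left(-1\right) = -6$)
$b{\left(n \right)} = -6$
$\left(\left(2 - \left(-4 - 2\right)\right) + 4\right)^{2} \left(-134 + b{\left(F \right)}\right) = \left(\left(2 - \left(-4 - 2\right)\right) + 4\right)^{2} \left(-134 - 6\right) = \left(\left(2 - \left(-4 - 2\right)\right) + 4\right)^{2} \left(-140\right) = \left(\left(2 - -6\right) + 4\right)^{2} \left(-140\right) = \left(\left(2 + 6\right) + 4\right)^{2} \left(-140\right) = \left(8 + 4\right)^{2} \left(-140\right) = 12^{2} \left(-140\right) = 144 \left(-140\right) = -20160$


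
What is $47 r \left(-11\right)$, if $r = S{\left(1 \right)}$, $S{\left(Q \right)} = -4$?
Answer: $2068$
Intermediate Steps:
$r = -4$
$47 r \left(-11\right) = 47 \left(-4\right) \left(-11\right) = \left(-188\right) \left(-11\right) = 2068$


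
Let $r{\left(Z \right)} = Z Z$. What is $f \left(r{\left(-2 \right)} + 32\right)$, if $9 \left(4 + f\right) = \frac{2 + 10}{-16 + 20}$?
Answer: $-132$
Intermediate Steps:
$r{\left(Z \right)} = Z^{2}$
$f = - \frac{11}{3}$ ($f = -4 + \frac{\left(2 + 10\right) \frac{1}{-16 + 20}}{9} = -4 + \frac{12 \cdot \frac{1}{4}}{9} = -4 + \frac{1}{9} \cdot 3 = -4 + \frac{1}{3} = - \frac{11}{3} \approx -3.6667$)
$f \left(r{\left(-2 \right)} + 32\right) = - \frac{11 \left(\left(-2\right)^{2} + 32\right)}{3} = - \frac{11 \left(4 + 32\right)}{3} = \left(- \frac{11}{3}\right) 36 = -132$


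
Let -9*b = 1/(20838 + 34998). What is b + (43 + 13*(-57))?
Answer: -350761753/502524 ≈ -698.00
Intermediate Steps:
b = -1/502524 (b = -1/(9*(20838 + 34998)) = -1/9/55836 = -1/9*1/55836 = -1/502524 ≈ -1.9900e-6)
b + (43 + 13*(-57)) = -1/502524 + (43 + 13*(-57)) = -1/502524 + (43 - 741) = -1/502524 - 698 = -350761753/502524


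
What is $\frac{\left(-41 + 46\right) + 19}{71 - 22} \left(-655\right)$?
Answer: $- \frac{15720}{49} \approx -320.82$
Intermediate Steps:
$\frac{\left(-41 + 46\right) + 19}{71 - 22} \left(-655\right) = \frac{5 + 19}{49} \left(-655\right) = 24 \cdot \frac{1}{49} \left(-655\right) = \frac{24}{49} \left(-655\right) = - \frac{15720}{49}$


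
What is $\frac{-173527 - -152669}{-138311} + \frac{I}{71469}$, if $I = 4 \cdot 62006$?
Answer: $\frac{35795147866}{9884948859} \approx 3.6212$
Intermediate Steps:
$I = 248024$
$\frac{-173527 - -152669}{-138311} + \frac{I}{71469} = \frac{-173527 - -152669}{-138311} + \frac{248024}{71469} = \left(-173527 + 152669\right) \left(- \frac{1}{138311}\right) + 248024 \cdot \frac{1}{71469} = \left(-20858\right) \left(- \frac{1}{138311}\right) + \frac{248024}{71469} = \frac{20858}{138311} + \frac{248024}{71469} = \frac{35795147866}{9884948859}$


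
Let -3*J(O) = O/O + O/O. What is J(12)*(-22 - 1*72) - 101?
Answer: -115/3 ≈ -38.333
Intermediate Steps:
J(O) = -2/3 (J(O) = -(O/O + O/O)/3 = -(1 + 1)/3 = -1/3*2 = -2/3)
J(12)*(-22 - 1*72) - 101 = -2*(-22 - 1*72)/3 - 101 = -2*(-22 - 72)/3 - 101 = -2/3*(-94) - 101 = 188/3 - 101 = -115/3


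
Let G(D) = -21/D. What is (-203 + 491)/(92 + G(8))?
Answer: 2304/715 ≈ 3.2224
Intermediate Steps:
(-203 + 491)/(92 + G(8)) = (-203 + 491)/(92 - 21/8) = 288/(92 - 21*⅛) = 288/(92 - 21/8) = 288/(715/8) = 288*(8/715) = 2304/715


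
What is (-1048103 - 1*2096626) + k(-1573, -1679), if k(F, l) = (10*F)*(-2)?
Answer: -3113269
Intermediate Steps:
k(F, l) = -20*F
(-1048103 - 1*2096626) + k(-1573, -1679) = (-1048103 - 1*2096626) - 20*(-1573) = (-1048103 - 2096626) + 31460 = -3144729 + 31460 = -3113269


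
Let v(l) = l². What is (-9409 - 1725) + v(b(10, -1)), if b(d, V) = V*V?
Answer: -11133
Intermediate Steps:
b(d, V) = V²
(-9409 - 1725) + v(b(10, -1)) = (-9409 - 1725) + ((-1)²)² = -11134 + 1² = -11134 + 1 = -11133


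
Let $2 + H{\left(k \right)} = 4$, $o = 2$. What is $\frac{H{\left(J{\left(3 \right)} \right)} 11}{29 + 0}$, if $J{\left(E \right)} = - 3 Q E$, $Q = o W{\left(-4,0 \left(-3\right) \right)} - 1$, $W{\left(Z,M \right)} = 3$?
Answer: $\frac{22}{29} \approx 0.75862$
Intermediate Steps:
$Q = 5$ ($Q = 2 \cdot 3 - 1 = 6 - 1 = 5$)
$J{\left(E \right)} = - 15 E$ ($J{\left(E \right)} = \left(-3\right) 5 E = - 15 E$)
$H{\left(k \right)} = 2$ ($H{\left(k \right)} = -2 + 4 = 2$)
$\frac{H{\left(J{\left(3 \right)} \right)} 11}{29 + 0} = \frac{2 \cdot 11}{29 + 0} = \frac{22}{29}$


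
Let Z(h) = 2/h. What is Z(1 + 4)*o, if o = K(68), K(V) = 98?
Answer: 196/5 ≈ 39.200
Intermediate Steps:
o = 98
Z(1 + 4)*o = (2/(1 + 4))*98 = (2/5)*98 = (2*(⅕))*98 = (⅖)*98 = 196/5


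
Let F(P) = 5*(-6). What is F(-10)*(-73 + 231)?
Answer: -4740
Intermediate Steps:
F(P) = -30
F(-10)*(-73 + 231) = -30*(-73 + 231) = -30*158 = -4740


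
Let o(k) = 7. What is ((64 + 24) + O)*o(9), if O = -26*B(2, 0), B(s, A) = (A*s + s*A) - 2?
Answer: 980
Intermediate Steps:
B(s, A) = -2 + 2*A*s (B(s, A) = (A*s + A*s) - 2 = 2*A*s - 2 = -2 + 2*A*s)
O = 52 (O = -26*(-2 + 2*0*2) = -26*(-2 + 0) = -26*(-2) = 52)
((64 + 24) + O)*o(9) = ((64 + 24) + 52)*7 = (88 + 52)*7 = 140*7 = 980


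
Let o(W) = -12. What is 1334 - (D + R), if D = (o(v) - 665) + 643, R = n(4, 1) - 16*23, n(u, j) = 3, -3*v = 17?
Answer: 1733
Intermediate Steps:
v = -17/3 (v = -⅓*17 = -17/3 ≈ -5.6667)
R = -365 (R = 3 - 16*23 = 3 - 368 = -365)
D = -34 (D = (-12 - 665) + 643 = -677 + 643 = -34)
1334 - (D + R) = 1334 - (-34 - 365) = 1334 - 1*(-399) = 1334 + 399 = 1733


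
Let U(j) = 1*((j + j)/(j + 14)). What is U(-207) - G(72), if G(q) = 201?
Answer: -38379/193 ≈ -198.85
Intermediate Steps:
U(j) = 2*j/(14 + j) (U(j) = 1*((2*j)/(14 + j)) = 1*(2*j/(14 + j)) = 2*j/(14 + j))
U(-207) - G(72) = 2*(-207)/(14 - 207) - 1*201 = 2*(-207)/(-193) - 201 = 2*(-207)*(-1/193) - 201 = 414/193 - 201 = -38379/193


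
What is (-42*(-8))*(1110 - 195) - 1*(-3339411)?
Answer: 3646851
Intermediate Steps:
(-42*(-8))*(1110 - 195) - 1*(-3339411) = 336*915 + 3339411 = 307440 + 3339411 = 3646851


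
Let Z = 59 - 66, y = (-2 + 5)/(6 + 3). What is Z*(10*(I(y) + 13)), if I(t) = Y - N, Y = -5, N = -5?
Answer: -910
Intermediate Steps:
y = 1/3 (y = 3/9 = 3*(1/9) = 1/3 ≈ 0.33333)
I(t) = 0 (I(t) = -5 - 1*(-5) = -5 + 5 = 0)
Z = -7
Z*(10*(I(y) + 13)) = -70*(0 + 13) = -70*13 = -7*130 = -910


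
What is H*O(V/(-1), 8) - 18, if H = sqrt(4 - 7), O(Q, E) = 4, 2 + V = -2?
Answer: -18 + 4*I*sqrt(3) ≈ -18.0 + 6.9282*I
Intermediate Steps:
V = -4 (V = -2 - 2 = -4)
H = I*sqrt(3) (H = sqrt(-3) = I*sqrt(3) ≈ 1.732*I)
H*O(V/(-1), 8) - 18 = (I*sqrt(3))*4 - 18 = 4*I*sqrt(3) - 18 = -18 + 4*I*sqrt(3)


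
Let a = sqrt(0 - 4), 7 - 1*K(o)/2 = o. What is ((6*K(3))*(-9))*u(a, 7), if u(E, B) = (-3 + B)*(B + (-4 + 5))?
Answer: -13824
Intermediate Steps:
K(o) = 14 - 2*o
a = 2*I (a = sqrt(-4) = 2*I ≈ 2.0*I)
u(E, B) = (1 + B)*(-3 + B) (u(E, B) = (-3 + B)*(B + 1) = (-3 + B)*(1 + B) = (1 + B)*(-3 + B))
((6*K(3))*(-9))*u(a, 7) = ((6*(14 - 2*3))*(-9))*(-3 + 7**2 - 2*7) = ((6*(14 - 6))*(-9))*(-3 + 49 - 14) = ((6*8)*(-9))*32 = (48*(-9))*32 = -432*32 = -13824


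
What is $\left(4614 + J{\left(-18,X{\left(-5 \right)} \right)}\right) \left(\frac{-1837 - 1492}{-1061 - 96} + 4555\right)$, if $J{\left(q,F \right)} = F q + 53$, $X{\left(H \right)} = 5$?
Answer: $\frac{24136644728}{1157} \approx 2.0861 \cdot 10^{7}$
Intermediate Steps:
$J{\left(q,F \right)} = 53 + F q$
$\left(4614 + J{\left(-18,X{\left(-5 \right)} \right)}\right) \left(\frac{-1837 - 1492}{-1061 - 96} + 4555\right) = \left(4614 + \left(53 + 5 \left(-18\right)\right)\right) \left(\frac{-1837 - 1492}{-1061 - 96} + 4555\right) = \left(4614 + \left(53 - 90\right)\right) \left(- \frac{3329}{-1157} + 4555\right) = \left(4614 - 37\right) \left(\left(-3329\right) \left(- \frac{1}{1157}\right) + 4555\right) = 4577 \left(\frac{3329}{1157} + 4555\right) = 4577 \cdot \frac{5273464}{1157} = \frac{24136644728}{1157}$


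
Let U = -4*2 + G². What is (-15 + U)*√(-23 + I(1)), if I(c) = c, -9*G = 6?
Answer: -203*I*√22/9 ≈ -105.79*I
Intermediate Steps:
G = -⅔ (G = -⅑*6 = -⅔ ≈ -0.66667)
U = -68/9 (U = -4*2 + (-⅔)² = -8 + 4/9 = -68/9 ≈ -7.5556)
(-15 + U)*√(-23 + I(1)) = (-15 - 68/9)*√(-23 + 1) = -203*I*√22/9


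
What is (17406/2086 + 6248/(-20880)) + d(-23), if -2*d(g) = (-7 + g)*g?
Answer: -917269103/2722230 ≈ -336.96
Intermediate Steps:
d(g) = -g*(-7 + g)/2 (d(g) = -(-7 + g)*g/2 = -g*(-7 + g)/2)
(17406/2086 + 6248/(-20880)) + d(-23) = (17406/2086 + 6248/(-20880)) + (½)*(-23)*(7 - 1*(-23)) = (17406*(1/2086) + 6248*(-1/20880)) + (½)*(-23)*(7 + 23) = (8703/1043 - 781/2610) + (½)*(-23)*30 = 21900247/2722230 - 345 = -917269103/2722230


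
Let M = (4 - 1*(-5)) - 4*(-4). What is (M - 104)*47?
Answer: -3713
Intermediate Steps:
M = 25 (M = (4 + 5) + 16 = 9 + 16 = 25)
(M - 104)*47 = (25 - 104)*47 = -79*47 = -3713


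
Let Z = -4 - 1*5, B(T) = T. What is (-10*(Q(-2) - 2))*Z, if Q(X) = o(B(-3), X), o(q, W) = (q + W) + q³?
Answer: -3060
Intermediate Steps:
o(q, W) = W + q + q³ (o(q, W) = (W + q) + q³ = W + q + q³)
Z = -9 (Z = -4 - 5 = -9)
Q(X) = -30 + X (Q(X) = X - 3 + (-3)³ = X - 3 - 27 = -30 + X)
(-10*(Q(-2) - 2))*Z = -10*((-30 - 2) - 2)*(-9) = -10*(-32 - 2)*(-9) = -10*(-34)*(-9) = 340*(-9) = -3060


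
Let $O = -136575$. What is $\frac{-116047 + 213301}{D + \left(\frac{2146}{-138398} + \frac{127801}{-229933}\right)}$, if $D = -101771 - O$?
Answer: $\frac{773710696825209}{276881002863380} \approx 2.7944$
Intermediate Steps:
$D = 34804$ ($D = -101771 - -136575 = -101771 + 136575 = 34804$)
$\frac{-116047 + 213301}{D + \left(\frac{2146}{-138398} + \frac{127801}{-229933}\right)} = \frac{-116047 + 213301}{34804 + \left(\frac{2146}{-138398} + \frac{127801}{-229933}\right)} = \frac{97254}{34804 + \left(2146 \left(- \frac{1}{138398}\right) + 127801 \left(- \frac{1}{229933}\right)\right)} = \frac{97254}{34804 - \frac{9090419508}{15911133667}} = \frac{97254}{\frac{553762005726760}{15911133667}} = 97254 \cdot \frac{15911133667}{553762005726760} = \frac{773710696825209}{276881002863380}$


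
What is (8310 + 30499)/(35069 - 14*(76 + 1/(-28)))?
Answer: 77618/68011 ≈ 1.1413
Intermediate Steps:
(8310 + 30499)/(35069 - 14*(76 + 1/(-28))) = 38809/(35069 - 14*(76 - 1/28)) = 38809/(35069 - 14*2127/28) = 38809/(35069 - 2127/2) = 38809/(68011/2) = 38809*(2/68011) = 77618/68011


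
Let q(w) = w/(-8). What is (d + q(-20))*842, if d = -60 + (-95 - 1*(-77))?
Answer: -63571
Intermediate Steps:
d = -78 (d = -60 + (-95 + 77) = -60 - 18 = -78)
q(w) = -w/8 (q(w) = w*(-⅛) = -w/8)
(d + q(-20))*842 = (-78 - ⅛*(-20))*842 = (-78 + 5/2)*842 = -151/2*842 = -63571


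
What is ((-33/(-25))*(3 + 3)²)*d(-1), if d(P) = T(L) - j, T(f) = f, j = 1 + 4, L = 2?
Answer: -3564/25 ≈ -142.56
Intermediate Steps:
j = 5
d(P) = -3 (d(P) = 2 - 1*5 = 2 - 5 = -3)
((-33/(-25))*(3 + 3)²)*d(-1) = ((-33/(-25))*(3 + 3)²)*(-3) = (-33*(-1/25)*6²)*(-3) = ((33/25)*36)*(-3) = (1188/25)*(-3) = -3564/25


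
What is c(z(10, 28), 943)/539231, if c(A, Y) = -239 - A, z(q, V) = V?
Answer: -267/539231 ≈ -0.00049515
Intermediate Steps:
c(z(10, 28), 943)/539231 = (-239 - 1*28)/539231 = (-239 - 28)*(1/539231) = -267*1/539231 = -267/539231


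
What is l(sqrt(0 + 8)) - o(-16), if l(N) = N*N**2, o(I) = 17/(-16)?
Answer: 17/16 + 16*sqrt(2) ≈ 23.690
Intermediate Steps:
o(I) = -17/16 (o(I) = 17*(-1/16) = -17/16)
l(N) = N**3
l(sqrt(0 + 8)) - o(-16) = (sqrt(0 + 8))**3 - 1*(-17/16) = (sqrt(8))**3 + 17/16 = (2*sqrt(2))**3 + 17/16 = 16*sqrt(2) + 17/16 = 17/16 + 16*sqrt(2)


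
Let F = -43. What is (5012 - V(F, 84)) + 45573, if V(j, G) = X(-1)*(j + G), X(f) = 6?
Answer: 50339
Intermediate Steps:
V(j, G) = 6*G + 6*j (V(j, G) = 6*(j + G) = 6*(G + j) = 6*G + 6*j)
(5012 - V(F, 84)) + 45573 = (5012 - (6*84 + 6*(-43))) + 45573 = (5012 - (504 - 258)) + 45573 = (5012 - 1*246) + 45573 = (5012 - 246) + 45573 = 4766 + 45573 = 50339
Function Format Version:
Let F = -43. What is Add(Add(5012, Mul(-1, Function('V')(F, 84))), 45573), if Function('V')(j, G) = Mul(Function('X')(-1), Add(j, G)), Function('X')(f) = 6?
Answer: 50339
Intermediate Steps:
Function('V')(j, G) = Add(Mul(6, G), Mul(6, j)) (Function('V')(j, G) = Mul(6, Add(j, G)) = Mul(6, Add(G, j)) = Add(Mul(6, G), Mul(6, j)))
Add(Add(5012, Mul(-1, Function('V')(F, 84))), 45573) = Add(Add(5012, Mul(-1, Add(Mul(6, 84), Mul(6, -43)))), 45573) = Add(Add(5012, Mul(-1, Add(504, -258))), 45573) = Add(Add(5012, Mul(-1, 246)), 45573) = Add(Add(5012, -246), 45573) = Add(4766, 45573) = 50339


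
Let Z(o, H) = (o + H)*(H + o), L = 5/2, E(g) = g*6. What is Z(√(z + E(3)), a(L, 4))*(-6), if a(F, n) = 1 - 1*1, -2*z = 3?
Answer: -99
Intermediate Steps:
E(g) = 6*g
z = -3/2 (z = -½*3 = -3/2 ≈ -1.5000)
L = 5/2 (L = 5*(½) = 5/2 ≈ 2.5000)
a(F, n) = 0 (a(F, n) = 1 - 1 = 0)
Z(o, H) = (H + o)² (Z(o, H) = (H + o)*(H + o) = (H + o)²)
Z(√(z + E(3)), a(L, 4))*(-6) = (0 + √(-3/2 + 6*3))²*(-6) = (0 + √(-3/2 + 18))²*(-6) = (0 + √(33/2))²*(-6) = (0 + √66/2)²*(-6) = (√66/2)²*(-6) = (33/2)*(-6) = -99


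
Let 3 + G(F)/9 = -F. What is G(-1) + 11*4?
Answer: 26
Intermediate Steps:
G(F) = -27 - 9*F (G(F) = -27 + 9*(-F) = -27 - 9*F)
G(-1) + 11*4 = (-27 - 9*(-1)) + 11*4 = (-27 + 9) + 44 = -18 + 44 = 26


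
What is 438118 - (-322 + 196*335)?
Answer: 372780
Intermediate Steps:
438118 - (-322 + 196*335) = 438118 - (-322 + 65660) = 438118 - 1*65338 = 438118 - 65338 = 372780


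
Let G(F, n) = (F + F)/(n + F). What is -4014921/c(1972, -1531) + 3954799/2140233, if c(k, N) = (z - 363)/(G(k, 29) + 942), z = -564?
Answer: 62187557126575211/15210635931 ≈ 4.0884e+6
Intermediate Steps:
G(F, n) = 2*F/(F + n) (G(F, n) = (2*F)/(F + n) = 2*F/(F + n))
c(k, N) = -927/(942 + 2*k/(29 + k)) (c(k, N) = (-564 - 363)/(2*k/(k + 29) + 942) = -927/(2*k/(29 + k) + 942) = -927/(942 + 2*k/(29 + k)))
-4014921/c(1972, -1531) + 3954799/2140233 = -4014921*2*(13659 + 472*1972)/(927*(-29 - 1*1972)) + 3954799/2140233 = -4014921*2*(13659 + 930784)/(927*(-29 - 1972)) + 3954799*(1/2140233) = -4014921/((927/2)*(-2001)/944443) + 3954799/2140233 = -4014921/((927/2)*(1/944443)*(-2001)) + 3954799/2140233 = -4014921/(-63963/65134) + 3954799/2140233 = -4014921*(-65134/63963) + 3954799/2140233 = 87169288138/21321 + 3954799/2140233 = 62187557126575211/15210635931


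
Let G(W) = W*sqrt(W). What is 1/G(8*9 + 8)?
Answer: sqrt(5)/1600 ≈ 0.0013975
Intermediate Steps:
G(W) = W**(3/2)
1/G(8*9 + 8) = 1/((8*9 + 8)**(3/2)) = 1/((72 + 8)**(3/2)) = 1/(80**(3/2)) = 1/(320*sqrt(5)) = sqrt(5)/1600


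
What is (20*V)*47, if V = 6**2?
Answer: 33840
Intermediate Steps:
V = 36
(20*V)*47 = (20*36)*47 = 720*47 = 33840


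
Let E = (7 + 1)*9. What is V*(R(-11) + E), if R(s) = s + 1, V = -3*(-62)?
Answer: 11532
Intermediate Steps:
V = 186
R(s) = 1 + s
E = 72 (E = 8*9 = 72)
V*(R(-11) + E) = 186*((1 - 11) + 72) = 186*(-10 + 72) = 186*62 = 11532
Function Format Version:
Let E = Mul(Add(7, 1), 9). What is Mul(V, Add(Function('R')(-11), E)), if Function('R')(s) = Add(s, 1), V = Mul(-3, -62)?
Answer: 11532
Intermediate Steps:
V = 186
Function('R')(s) = Add(1, s)
E = 72 (E = Mul(8, 9) = 72)
Mul(V, Add(Function('R')(-11), E)) = Mul(186, Add(Add(1, -11), 72)) = Mul(186, Add(-10, 72)) = Mul(186, 62) = 11532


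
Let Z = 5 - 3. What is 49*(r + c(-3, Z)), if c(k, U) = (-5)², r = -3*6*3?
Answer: -1421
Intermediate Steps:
Z = 2
r = -54 (r = -18*3 = -54)
c(k, U) = 25
49*(r + c(-3, Z)) = 49*(-54 + 25) = 49*(-29) = -1421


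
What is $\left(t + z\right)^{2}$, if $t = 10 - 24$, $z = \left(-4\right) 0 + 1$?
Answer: $169$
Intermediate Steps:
$z = 1$ ($z = 0 + 1 = 1$)
$t = -14$ ($t = 10 - 24 = -14$)
$\left(t + z\right)^{2} = \left(-14 + 1\right)^{2} = \left(-13\right)^{2} = 169$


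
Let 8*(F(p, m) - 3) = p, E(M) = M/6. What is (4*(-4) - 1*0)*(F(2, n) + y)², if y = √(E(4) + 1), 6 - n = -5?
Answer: -587/3 - 104*√15/3 ≈ -329.93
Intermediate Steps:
n = 11 (n = 6 - 1*(-5) = 6 + 5 = 11)
E(M) = M/6 (E(M) = M*(⅙) = M/6)
F(p, m) = 3 + p/8
y = √15/3 (y = √((⅙)*4 + 1) = √(⅔ + 1) = √(5/3) = √15/3 ≈ 1.2910)
(4*(-4) - 1*0)*(F(2, n) + y)² = (4*(-4) - 1*0)*((3 + (⅛)*2) + √15/3)² = (-16 + 0)*((3 + ¼) + √15/3)² = -16*(13/4 + √15/3)²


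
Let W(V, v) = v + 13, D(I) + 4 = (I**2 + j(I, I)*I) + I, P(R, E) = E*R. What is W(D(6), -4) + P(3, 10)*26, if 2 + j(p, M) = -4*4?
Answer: 789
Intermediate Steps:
j(p, M) = -18 (j(p, M) = -2 - 4*4 = -2 - 16 = -18)
D(I) = -4 + I**2 - 17*I (D(I) = -4 + ((I**2 - 18*I) + I) = -4 + (I**2 - 17*I) = -4 + I**2 - 17*I)
W(V, v) = 13 + v
W(D(6), -4) + P(3, 10)*26 = (13 - 4) + (10*3)*26 = 9 + 30*26 = 9 + 780 = 789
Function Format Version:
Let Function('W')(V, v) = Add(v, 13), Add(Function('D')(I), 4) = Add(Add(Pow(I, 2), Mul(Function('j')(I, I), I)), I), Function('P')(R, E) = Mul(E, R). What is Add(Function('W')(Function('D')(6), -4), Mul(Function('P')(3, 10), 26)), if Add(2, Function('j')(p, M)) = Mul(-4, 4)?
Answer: 789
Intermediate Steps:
Function('j')(p, M) = -18 (Function('j')(p, M) = Add(-2, Mul(-4, 4)) = Add(-2, -16) = -18)
Function('D')(I) = Add(-4, Pow(I, 2), Mul(-17, I)) (Function('D')(I) = Add(-4, Add(Add(Pow(I, 2), Mul(-18, I)), I)) = Add(-4, Add(Pow(I, 2), Mul(-17, I))) = Add(-4, Pow(I, 2), Mul(-17, I)))
Function('W')(V, v) = Add(13, v)
Add(Function('W')(Function('D')(6), -4), Mul(Function('P')(3, 10), 26)) = Add(Add(13, -4), Mul(Mul(10, 3), 26)) = Add(9, Mul(30, 26)) = Add(9, 780) = 789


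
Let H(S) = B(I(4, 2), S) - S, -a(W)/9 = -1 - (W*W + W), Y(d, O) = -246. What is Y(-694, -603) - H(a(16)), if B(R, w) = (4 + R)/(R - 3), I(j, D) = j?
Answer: 2203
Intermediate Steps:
a(W) = 9 + 9*W + 9*W² (a(W) = -9*(-1 - (W*W + W)) = -9*(-1 - (W² + W)) = -9*(-1 - (W + W²)) = -9*(-1 + (-W - W²)) = -9*(-1 - W - W²) = 9 + 9*W + 9*W²)
B(R, w) = (4 + R)/(-3 + R)
H(S) = 8 - S (H(S) = (4 + 4)/(-3 + 4) - S = 8/1 - S = 1*8 - S = 8 - S)
Y(-694, -603) - H(a(16)) = -246 - (8 - (9 + 9*16 + 9*16²)) = -246 - (8 - (9 + 144 + 9*256)) = -246 - (8 - (9 + 144 + 2304)) = -246 - (8 - 1*2457) = -246 - (8 - 2457) = -246 - 1*(-2449) = -246 + 2449 = 2203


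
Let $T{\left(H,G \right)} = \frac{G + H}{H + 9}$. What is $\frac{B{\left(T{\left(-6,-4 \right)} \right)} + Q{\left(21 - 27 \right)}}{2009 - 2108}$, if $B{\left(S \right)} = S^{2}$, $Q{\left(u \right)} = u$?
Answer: $- \frac{46}{891} \approx -0.051627$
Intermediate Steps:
$T{\left(H,G \right)} = \frac{G + H}{9 + H}$
$\frac{B{\left(T{\left(-6,-4 \right)} \right)} + Q{\left(21 - 27 \right)}}{2009 - 2108} = \frac{\left(\frac{-4 - 6}{9 - 6}\right)^{2} + \left(21 - 27\right)}{2009 - 2108} = \frac{\left(\frac{1}{3} \left(-10\right)\right)^{2} - 6}{-99} = \left(\left(\frac{1}{3} \left(-10\right)\right)^{2} - 6\right) \left(- \frac{1}{99}\right) = \left(\left(- \frac{10}{3}\right)^{2} - 6\right) \left(- \frac{1}{99}\right) = \left(\frac{100}{9} - 6\right) \left(- \frac{1}{99}\right) = \frac{46}{9} \left(- \frac{1}{99}\right) = - \frac{46}{891}$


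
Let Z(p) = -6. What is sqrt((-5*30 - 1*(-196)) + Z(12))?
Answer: 2*sqrt(10) ≈ 6.3246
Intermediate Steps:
sqrt((-5*30 - 1*(-196)) + Z(12)) = sqrt((-5*30 - 1*(-196)) - 6) = sqrt((-150 + 196) - 6) = sqrt(46 - 6) = sqrt(40) = 2*sqrt(10)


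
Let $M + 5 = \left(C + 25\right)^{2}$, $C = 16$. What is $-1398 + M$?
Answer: $278$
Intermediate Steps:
$M = 1676$ ($M = -5 + \left(16 + 25\right)^{2} = -5 + 41^{2} = -5 + 1681 = 1676$)
$-1398 + M = -1398 + 1676 = 278$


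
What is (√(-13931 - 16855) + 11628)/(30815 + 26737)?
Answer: 969/4796 + I*√30786/57552 ≈ 0.20204 + 0.0030487*I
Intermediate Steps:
(√(-13931 - 16855) + 11628)/(30815 + 26737) = (√(-30786) + 11628)/57552 = (I*√30786 + 11628)*(1/57552) = (11628 + I*√30786)*(1/57552) = 969/4796 + I*√30786/57552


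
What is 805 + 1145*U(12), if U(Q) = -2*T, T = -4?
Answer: 9965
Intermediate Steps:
U(Q) = 8 (U(Q) = -2*(-4) = 8)
805 + 1145*U(12) = 805 + 1145*8 = 805 + 9160 = 9965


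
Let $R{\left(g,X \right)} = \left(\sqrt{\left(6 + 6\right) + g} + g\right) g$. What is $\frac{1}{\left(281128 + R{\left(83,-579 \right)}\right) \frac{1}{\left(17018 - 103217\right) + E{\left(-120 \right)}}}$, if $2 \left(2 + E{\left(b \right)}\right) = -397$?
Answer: $- \frac{49769049583}{165906275668} + \frac{14342317 \sqrt{95}}{165906275668} \approx -0.29914$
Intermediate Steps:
$E{\left(b \right)} = - \frac{401}{2}$ ($E{\left(b \right)} = -2 + \frac{1}{2} \left(-397\right) = -2 - \frac{397}{2} = - \frac{401}{2}$)
$R{\left(g,X \right)} = g \left(g + \sqrt{12 + g}\right)$ ($R{\left(g,X \right)} = \left(\sqrt{12 + g} + g\right) g = \left(g + \sqrt{12 + g}\right) g = g \left(g + \sqrt{12 + g}\right)$)
$\frac{1}{\left(281128 + R{\left(83,-579 \right)}\right) \frac{1}{\left(17018 - 103217\right) + E{\left(-120 \right)}}} = \frac{1}{\left(281128 + 83 \left(83 + \sqrt{12 + 83}\right)\right) \frac{1}{\left(17018 - 103217\right) - \frac{401}{2}}} = \frac{1}{\left(281128 + 83 \left(83 + \sqrt{95}\right)\right) \frac{1}{\left(17018 - 103217\right) - \frac{401}{2}}} = \frac{1}{\left(281128 + \left(6889 + 83 \sqrt{95}\right)\right) \frac{1}{-86199 - \frac{401}{2}}} = \frac{1}{\left(288017 + 83 \sqrt{95}\right) \frac{1}{- \frac{172799}{2}}} = \frac{1}{\left(288017 + 83 \sqrt{95}\right) \left(- \frac{2}{172799}\right)} = \frac{1}{- \frac{576034}{172799} - \frac{166 \sqrt{95}}{172799}}$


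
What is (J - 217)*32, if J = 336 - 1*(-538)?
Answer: 21024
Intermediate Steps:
J = 874 (J = 336 + 538 = 874)
(J - 217)*32 = (874 - 217)*32 = 657*32 = 21024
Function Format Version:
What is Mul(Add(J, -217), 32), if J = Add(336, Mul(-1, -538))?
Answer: 21024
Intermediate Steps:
J = 874 (J = Add(336, 538) = 874)
Mul(Add(J, -217), 32) = Mul(Add(874, -217), 32) = Mul(657, 32) = 21024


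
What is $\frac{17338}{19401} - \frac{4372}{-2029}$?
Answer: $\frac{119999974}{39364629} \approx 3.0484$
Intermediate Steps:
$\frac{17338}{19401} - \frac{4372}{-2029} = 17338 \cdot \frac{1}{19401} - - \frac{4372}{2029} = \frac{17338}{19401} + \frac{4372}{2029} = \frac{119999974}{39364629}$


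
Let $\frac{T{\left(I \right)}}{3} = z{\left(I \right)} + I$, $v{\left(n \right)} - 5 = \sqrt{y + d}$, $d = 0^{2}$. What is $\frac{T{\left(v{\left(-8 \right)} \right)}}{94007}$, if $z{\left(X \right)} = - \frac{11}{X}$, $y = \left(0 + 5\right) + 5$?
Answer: $\frac{4}{94007} + \frac{26 \sqrt{10}}{470035} \approx 0.00021747$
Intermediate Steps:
$d = 0$
$y = 10$ ($y = 5 + 5 = 10$)
$v{\left(n \right)} = 5 + \sqrt{10}$ ($v{\left(n \right)} = 5 + \sqrt{10 + 0} = 5 + \sqrt{10}$)
$T{\left(I \right)} = - \frac{33}{I} + 3 I$ ($T{\left(I \right)} = 3 \left(- \frac{11}{I} + I\right) = 3 \left(I - \frac{11}{I}\right) = - \frac{33}{I} + 3 I$)
$\frac{T{\left(v{\left(-8 \right)} \right)}}{94007} = \frac{- \frac{33}{5 + \sqrt{10}} + 3 \left(5 + \sqrt{10}\right)}{94007} = \left(- \frac{33}{5 + \sqrt{10}} + \left(15 + 3 \sqrt{10}\right)\right) \frac{1}{94007} = \left(15 - \frac{33}{5 + \sqrt{10}} + 3 \sqrt{10}\right) \frac{1}{94007} = \frac{15}{94007} - \frac{33}{94007 \left(5 + \sqrt{10}\right)} + \frac{3 \sqrt{10}}{94007}$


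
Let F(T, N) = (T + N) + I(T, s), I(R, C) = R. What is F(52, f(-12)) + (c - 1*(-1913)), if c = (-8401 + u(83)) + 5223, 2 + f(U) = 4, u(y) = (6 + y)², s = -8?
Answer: 6762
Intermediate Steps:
f(U) = 2 (f(U) = -2 + 4 = 2)
c = 4743 (c = (-8401 + (6 + 83)²) + 5223 = (-8401 + 89²) + 5223 = (-8401 + 7921) + 5223 = -480 + 5223 = 4743)
F(T, N) = N + 2*T (F(T, N) = (T + N) + T = (N + T) + T = N + 2*T)
F(52, f(-12)) + (c - 1*(-1913)) = (2 + 2*52) + (4743 - 1*(-1913)) = (2 + 104) + (4743 + 1913) = 106 + 6656 = 6762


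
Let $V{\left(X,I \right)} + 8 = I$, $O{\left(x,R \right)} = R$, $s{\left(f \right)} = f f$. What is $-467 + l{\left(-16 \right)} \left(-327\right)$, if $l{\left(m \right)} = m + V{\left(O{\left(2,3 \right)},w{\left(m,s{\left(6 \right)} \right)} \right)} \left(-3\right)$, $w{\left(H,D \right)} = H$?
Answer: $-18779$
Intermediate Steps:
$s{\left(f \right)} = f^{2}$
$V{\left(X,I \right)} = -8 + I$
$l{\left(m \right)} = 24 - 2 m$ ($l{\left(m \right)} = m + \left(-8 + m\right) \left(-3\right) = m - \left(-24 + 3 m\right) = 24 - 2 m$)
$-467 + l{\left(-16 \right)} \left(-327\right) = -467 + \left(24 - -32\right) \left(-327\right) = -467 + \left(24 + 32\right) \left(-327\right) = -467 + 56 \left(-327\right) = -467 - 18312 = -18779$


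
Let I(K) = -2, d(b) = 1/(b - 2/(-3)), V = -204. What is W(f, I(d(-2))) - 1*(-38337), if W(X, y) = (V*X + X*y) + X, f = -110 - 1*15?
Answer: 63962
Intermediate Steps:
d(b) = 1/(⅔ + b) (d(b) = 1/(b - 2*(-⅓)) = 1/(b + ⅔) = 1/(⅔ + b))
f = -125 (f = -110 - 15 = -125)
W(X, y) = -203*X + X*y (W(X, y) = (-204*X + X*y) + X = -203*X + X*y)
W(f, I(d(-2))) - 1*(-38337) = -125*(-203 - 2) - 1*(-38337) = -125*(-205) + 38337 = 25625 + 38337 = 63962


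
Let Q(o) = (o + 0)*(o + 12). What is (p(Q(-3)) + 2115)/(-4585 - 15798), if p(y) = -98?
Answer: -2017/20383 ≈ -0.098955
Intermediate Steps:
Q(o) = o*(12 + o)
(p(Q(-3)) + 2115)/(-4585 - 15798) = (-98 + 2115)/(-4585 - 15798) = 2017/(-20383) = 2017*(-1/20383) = -2017/20383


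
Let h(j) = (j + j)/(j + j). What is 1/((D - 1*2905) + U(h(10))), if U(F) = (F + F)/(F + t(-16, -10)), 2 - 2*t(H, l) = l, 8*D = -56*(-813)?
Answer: 7/19504 ≈ 0.00035890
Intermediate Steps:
D = 5691 (D = (-56*(-813))/8 = (1/8)*45528 = 5691)
t(H, l) = 1 - l/2
h(j) = 1 (h(j) = (2*j)/((2*j)) = (2*j)*(1/(2*j)) = 1)
U(F) = 2*F/(6 + F) (U(F) = (F + F)/(F + (1 - 1/2*(-10))) = (2*F)/(F + (1 + 5)) = (2*F)/(F + 6) = (2*F)/(6 + F) = 2*F/(6 + F))
1/((D - 1*2905) + U(h(10))) = 1/((5691 - 1*2905) + 2*1/(6 + 1)) = 1/((5691 - 2905) + 2*1/7) = 1/(2786 + 2*1*(1/7)) = 1/(2786 + 2/7) = 1/(19504/7) = 7/19504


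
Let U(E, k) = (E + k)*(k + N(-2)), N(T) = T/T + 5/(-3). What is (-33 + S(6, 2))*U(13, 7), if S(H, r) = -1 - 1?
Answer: -13300/3 ≈ -4433.3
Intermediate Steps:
N(T) = -2/3 (N(T) = 1 + 5*(-1/3) = 1 - 5/3 = -2/3)
S(H, r) = -2
U(E, k) = (-2/3 + k)*(E + k) (U(E, k) = (E + k)*(k - 2/3) = (E + k)*(-2/3 + k) = (-2/3 + k)*(E + k))
(-33 + S(6, 2))*U(13, 7) = (-33 - 2)*(7**2 - 2/3*13 - 2/3*7 + 13*7) = -35*(49 - 26/3 - 14/3 + 91) = -35*380/3 = -13300/3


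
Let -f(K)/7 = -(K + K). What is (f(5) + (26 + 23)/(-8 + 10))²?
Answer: 35721/4 ≈ 8930.3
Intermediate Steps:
f(K) = 14*K (f(K) = -(-7)*(K + K) = -(-7)*2*K = -(-14)*K = 14*K)
(f(5) + (26 + 23)/(-8 + 10))² = (14*5 + (26 + 23)/(-8 + 10))² = (70 + 49/2)² = (189/2)² = 35721/4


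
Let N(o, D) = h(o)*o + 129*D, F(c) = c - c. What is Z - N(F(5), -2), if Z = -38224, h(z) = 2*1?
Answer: -37966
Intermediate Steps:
F(c) = 0
h(z) = 2
N(o, D) = 2*o + 129*D
Z - N(F(5), -2) = -38224 - (2*0 + 129*(-2)) = -38224 - (0 - 258) = -38224 - 1*(-258) = -38224 + 258 = -37966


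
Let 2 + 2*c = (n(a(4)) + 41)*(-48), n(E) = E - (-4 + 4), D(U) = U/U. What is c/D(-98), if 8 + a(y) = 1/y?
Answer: -799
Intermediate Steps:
a(y) = -8 + 1/y
D(U) = 1
n(E) = E (n(E) = E - 1*0 = E + 0 = E)
c = -799 (c = -1 + (((-8 + 1/4) + 41)*(-48))/2 = -1 + (((-8 + ¼) + 41)*(-48))/2 = -1 + ((-31/4 + 41)*(-48))/2 = -1 + ((133/4)*(-48))/2 = -1 + (½)*(-1596) = -1 - 798 = -799)
c/D(-98) = -799/1 = -799*1 = -799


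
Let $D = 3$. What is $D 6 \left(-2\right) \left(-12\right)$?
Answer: $432$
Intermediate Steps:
$D 6 \left(-2\right) \left(-12\right) = 3 \cdot 6 \left(-2\right) \left(-12\right) = 3 \left(-12\right) \left(-12\right) = \left(-36\right) \left(-12\right) = 432$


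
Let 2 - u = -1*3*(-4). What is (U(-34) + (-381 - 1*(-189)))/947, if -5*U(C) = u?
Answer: -190/947 ≈ -0.20063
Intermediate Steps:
u = -10 (u = 2 - (-1*3)*(-4) = 2 - (-3)*(-4) = 2 - 1*12 = 2 - 12 = -10)
U(C) = 2 (U(C) = -1/5*(-10) = 2)
(U(-34) + (-381 - 1*(-189)))/947 = (2 + (-381 - 1*(-189)))/947 = (2 + (-381 + 189))/947 = (2 - 192)/947 = (1/947)*(-190) = -190/947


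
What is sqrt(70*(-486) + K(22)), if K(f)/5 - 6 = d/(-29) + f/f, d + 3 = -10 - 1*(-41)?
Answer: I*sqrt(28585445)/29 ≈ 184.36*I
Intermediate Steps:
d = 28 (d = -3 + (-10 - 1*(-41)) = -3 + (-10 + 41) = -3 + 31 = 28)
K(f) = 875/29 (K(f) = 30 + 5*(28/(-29) + f/f) = 30 + 5*(28*(-1/29) + 1) = 30 + 5*(-28/29 + 1) = 30 + 5*(1/29) = 30 + 5/29 = 875/29)
sqrt(70*(-486) + K(22)) = sqrt(70*(-486) + 875/29) = sqrt(-34020 + 875/29) = sqrt(-985705/29) = I*sqrt(28585445)/29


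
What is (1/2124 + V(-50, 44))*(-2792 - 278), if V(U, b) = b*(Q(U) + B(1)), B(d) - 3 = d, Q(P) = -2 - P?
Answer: -7459659455/1062 ≈ -7.0242e+6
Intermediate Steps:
B(d) = 3 + d
V(U, b) = b*(2 - U) (V(U, b) = b*((-2 - U) + (3 + 1)) = b*((-2 - U) + 4) = b*(2 - U))
(1/2124 + V(-50, 44))*(-2792 - 278) = (1/2124 + 44*(2 - 1*(-50)))*(-2792 - 278) = (1/2124 + 44*(2 + 50))*(-3070) = (1/2124 + 44*52)*(-3070) = (1/2124 + 2288)*(-3070) = (4859713/2124)*(-3070) = -7459659455/1062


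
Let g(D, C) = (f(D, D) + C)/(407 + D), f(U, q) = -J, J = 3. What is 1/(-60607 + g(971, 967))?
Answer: -689/41757741 ≈ -1.6500e-5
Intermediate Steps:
f(U, q) = -3 (f(U, q) = -1*3 = -3)
g(D, C) = (-3 + C)/(407 + D)
1/(-60607 + g(971, 967)) = 1/(-60607 + (-3 + 967)/(407 + 971)) = 1/(-60607 + 964/1378) = 1/(-60607 + (1/1378)*964) = 1/(-60607 + 482/689) = 1/(-41757741/689) = -689/41757741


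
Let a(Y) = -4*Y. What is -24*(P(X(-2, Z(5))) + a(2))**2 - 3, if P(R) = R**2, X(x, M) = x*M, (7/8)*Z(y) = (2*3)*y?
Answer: -1269688328739/2401 ≈ -5.2882e+8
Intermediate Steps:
Z(y) = 48*y/7 (Z(y) = 8*((2*3)*y)/7 = 8*(6*y)/7 = 48*y/7)
X(x, M) = M*x
-24*(P(X(-2, Z(5))) + a(2))**2 - 3 = -24*((((48/7)*5)*(-2))**2 - 4*2)**2 - 3 = -24*(((240/7)*(-2))**2 - 8)**2 - 3 = -24*((-480/7)**2 - 8)**2 - 3 = -24*(230400/49 - 8)**2 - 3 = -24*(230008/49)**2 - 3 = -24*52903680064/2401 - 3 = -1269688321536/2401 - 3 = -1269688328739/2401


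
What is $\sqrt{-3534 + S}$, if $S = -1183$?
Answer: $i \sqrt{4717} \approx 68.68 i$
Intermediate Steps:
$\sqrt{-3534 + S} = \sqrt{-3534 - 1183} = \sqrt{-4717} = i \sqrt{4717}$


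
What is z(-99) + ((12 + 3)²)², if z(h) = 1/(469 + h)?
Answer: 18731251/370 ≈ 50625.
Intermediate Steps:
z(-99) + ((12 + 3)²)² = 1/(469 - 99) + ((12 + 3)²)² = 1/370 + (15²)² = 1/370 + 225² = 1/370 + 50625 = 18731251/370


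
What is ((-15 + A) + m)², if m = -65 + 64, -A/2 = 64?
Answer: 20736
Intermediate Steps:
A = -128 (A = -2*64 = -128)
m = -1
((-15 + A) + m)² = ((-15 - 128) - 1)² = (-143 - 1)² = (-144)² = 20736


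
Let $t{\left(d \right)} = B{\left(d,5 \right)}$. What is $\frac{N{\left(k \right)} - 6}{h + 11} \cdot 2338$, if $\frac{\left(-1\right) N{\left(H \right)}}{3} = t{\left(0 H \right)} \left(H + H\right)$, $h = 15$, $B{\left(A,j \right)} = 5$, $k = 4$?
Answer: $- \frac{147294}{13} \approx -11330.0$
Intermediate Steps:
$t{\left(d \right)} = 5$
$N{\left(H \right)} = - 30 H$ ($N{\left(H \right)} = - 3 \cdot 5 \left(H + H\right) = - 3 \cdot 5 \cdot 2 H = - 3 \cdot 10 H = - 30 H$)
$\frac{N{\left(k \right)} - 6}{h + 11} \cdot 2338 = \frac{\left(-30\right) 4 - 6}{15 + 11} \cdot 2338 = \frac{-120 - 6}{26} \cdot 2338 = \left(-126\right) \frac{1}{26} \cdot 2338 = \left(- \frac{63}{13}\right) 2338 = - \frac{147294}{13}$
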